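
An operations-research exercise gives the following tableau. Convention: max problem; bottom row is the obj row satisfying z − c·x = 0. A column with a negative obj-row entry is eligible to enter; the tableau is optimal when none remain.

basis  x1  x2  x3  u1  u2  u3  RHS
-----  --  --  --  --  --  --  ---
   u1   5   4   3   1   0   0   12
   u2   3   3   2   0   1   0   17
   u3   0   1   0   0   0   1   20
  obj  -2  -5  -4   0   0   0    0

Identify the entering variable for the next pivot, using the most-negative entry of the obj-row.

x2

Negative obj-row entries: x1: -2, x2: -5, x3: -4.
The most negative is -5 in column x2, so x2 enters.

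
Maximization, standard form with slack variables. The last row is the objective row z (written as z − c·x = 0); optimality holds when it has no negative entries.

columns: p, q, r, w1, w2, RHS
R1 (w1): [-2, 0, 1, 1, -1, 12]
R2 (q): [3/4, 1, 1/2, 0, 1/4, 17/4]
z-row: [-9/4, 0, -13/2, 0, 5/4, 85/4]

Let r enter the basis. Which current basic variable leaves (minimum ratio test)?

Column r entries and ratios — w1: 12/1 = 12; q: (17/4)/(1/2) = 17/2.
Smallest ratio is 17/2 in the row of q, so q leaves.

q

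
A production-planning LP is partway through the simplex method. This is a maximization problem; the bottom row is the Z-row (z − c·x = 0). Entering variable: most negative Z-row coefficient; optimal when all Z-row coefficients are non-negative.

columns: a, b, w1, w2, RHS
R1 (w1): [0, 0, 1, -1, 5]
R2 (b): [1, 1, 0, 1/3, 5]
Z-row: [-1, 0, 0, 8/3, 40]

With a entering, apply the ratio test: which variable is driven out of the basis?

Column a entries and ratios — w1: 0 ≤ 0, skip; b: 5/1 = 5.
Smallest ratio is 5 in the row of b, so b leaves.

b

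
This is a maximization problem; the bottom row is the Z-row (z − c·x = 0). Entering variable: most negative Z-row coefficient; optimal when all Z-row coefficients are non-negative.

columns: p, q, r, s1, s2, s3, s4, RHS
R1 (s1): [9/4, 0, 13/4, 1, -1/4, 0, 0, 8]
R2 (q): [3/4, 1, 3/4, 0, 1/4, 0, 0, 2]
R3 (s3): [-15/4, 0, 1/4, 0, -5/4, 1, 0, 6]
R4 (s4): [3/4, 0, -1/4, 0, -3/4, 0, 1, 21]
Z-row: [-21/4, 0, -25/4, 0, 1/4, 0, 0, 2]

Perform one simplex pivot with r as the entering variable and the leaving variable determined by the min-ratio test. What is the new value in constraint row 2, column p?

Ratio test on column r — row 1: 8/(13/4) = 32/13; row 2: 2/(3/4) = 8/3; row 3: 6/(1/4) = 24; row 4: entry -1/4 ≤ 0. Minimum is 32/13 at row 1 (s1 leaves); pivot element 13/4.
Divide row 1 by 13/4; eliminate column r from the other rows.
Row 2 update in column p: 3/4 − (3/4)·(9/13) = 3/13.

3/13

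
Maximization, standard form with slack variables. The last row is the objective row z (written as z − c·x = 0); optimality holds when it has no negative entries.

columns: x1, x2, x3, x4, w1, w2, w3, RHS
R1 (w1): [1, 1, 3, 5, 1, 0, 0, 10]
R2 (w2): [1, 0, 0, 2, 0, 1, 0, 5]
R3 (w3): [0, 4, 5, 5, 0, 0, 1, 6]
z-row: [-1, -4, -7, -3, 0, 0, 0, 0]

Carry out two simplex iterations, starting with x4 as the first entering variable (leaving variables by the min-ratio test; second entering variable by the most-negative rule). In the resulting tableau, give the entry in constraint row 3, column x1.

Ratio test on column x4 — row 1: 10/5 = 2; row 2: 5/2 = 5/2; row 3: 6/5 = 6/5. Minimum is 6/5 at row 3 (w3 leaves); pivot element 5.
Divide row 3 by 5; eliminate column x4 from the other rows.
Second iteration: most negative z-row entry is -4 in column x3, so x3 enters.
Ratio test on column x3 — row 1: entry -2 ≤ 0; row 2: entry -2 ≤ 0; row 3: (6/5)/1 = 6/5. Minimum is 6/5 at row 3 (x4 leaves); pivot element 1.
Divide row 3 by 1; eliminate column x3 from the other rows.
After both pivots, the entry at constraint row 3, column x1 is 0.

0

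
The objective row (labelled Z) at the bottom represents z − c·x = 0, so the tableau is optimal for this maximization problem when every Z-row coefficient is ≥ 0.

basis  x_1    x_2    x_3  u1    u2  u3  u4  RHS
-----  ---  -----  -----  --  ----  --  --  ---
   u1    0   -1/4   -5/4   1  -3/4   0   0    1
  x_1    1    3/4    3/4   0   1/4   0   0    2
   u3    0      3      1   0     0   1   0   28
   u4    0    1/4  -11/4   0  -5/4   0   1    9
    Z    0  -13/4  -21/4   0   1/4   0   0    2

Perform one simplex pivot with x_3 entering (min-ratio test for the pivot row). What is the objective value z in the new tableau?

16

Ratio test on column x_3 — row 1: entry -5/4 ≤ 0; row 2: 2/(3/4) = 8/3; row 3: 28/1 = 28; row 4: entry -11/4 ≤ 0. Minimum is 8/3 at row 2 (x_1 leaves); pivot element 3/4.
Pivot on row 2; the Z-row RHS becomes 2 − (-21/4)·(8/3) = 16.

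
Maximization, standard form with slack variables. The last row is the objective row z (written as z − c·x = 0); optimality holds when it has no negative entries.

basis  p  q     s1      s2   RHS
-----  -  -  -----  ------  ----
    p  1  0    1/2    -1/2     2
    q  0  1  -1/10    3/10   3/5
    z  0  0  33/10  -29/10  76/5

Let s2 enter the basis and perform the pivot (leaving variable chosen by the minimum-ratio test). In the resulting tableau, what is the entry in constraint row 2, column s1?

Ratio test on column s2 — row 1: entry -1/2 ≤ 0; row 2: (3/5)/(3/10) = 2. Minimum is 2 at row 2 (q leaves); pivot element 3/10.
Divide row 2 by 3/10; eliminate column s2 from the other rows.
In the new row 2, the s1 entry is the old entry divided by the pivot: (-1/10)/(3/10) = -1/3.

-1/3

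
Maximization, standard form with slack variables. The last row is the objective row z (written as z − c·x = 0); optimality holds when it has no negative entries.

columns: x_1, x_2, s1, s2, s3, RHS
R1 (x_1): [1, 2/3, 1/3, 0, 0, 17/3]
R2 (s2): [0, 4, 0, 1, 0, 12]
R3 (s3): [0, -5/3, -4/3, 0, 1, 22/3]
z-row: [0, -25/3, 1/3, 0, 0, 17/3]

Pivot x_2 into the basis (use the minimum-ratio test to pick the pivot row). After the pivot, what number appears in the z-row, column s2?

Ratio test on column x_2 — row 1: (17/3)/(2/3) = 17/2; row 2: 12/4 = 3; row 3: entry -5/3 ≤ 0. Minimum is 3 at row 2 (s2 leaves); pivot element 4.
Divide row 2 by 4; eliminate column x_2 from the other rows.
z-row update in column s2: 0 − (-25/3)·(1/4) = 25/12.

25/12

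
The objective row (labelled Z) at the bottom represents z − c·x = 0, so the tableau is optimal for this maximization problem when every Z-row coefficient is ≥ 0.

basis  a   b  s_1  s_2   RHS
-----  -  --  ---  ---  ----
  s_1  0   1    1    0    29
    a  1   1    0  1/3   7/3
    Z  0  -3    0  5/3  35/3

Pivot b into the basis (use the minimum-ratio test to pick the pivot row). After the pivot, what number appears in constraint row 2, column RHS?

Ratio test on column b — row 1: 29/1 = 29; row 2: (7/3)/1 = 7/3. Minimum is 7/3 at row 2 (a leaves); pivot element 1.
Divide row 2 by 1; eliminate column b from the other rows.
In the new row 2, the RHS entry is the old entry divided by the pivot: (7/3)/1 = 7/3.

7/3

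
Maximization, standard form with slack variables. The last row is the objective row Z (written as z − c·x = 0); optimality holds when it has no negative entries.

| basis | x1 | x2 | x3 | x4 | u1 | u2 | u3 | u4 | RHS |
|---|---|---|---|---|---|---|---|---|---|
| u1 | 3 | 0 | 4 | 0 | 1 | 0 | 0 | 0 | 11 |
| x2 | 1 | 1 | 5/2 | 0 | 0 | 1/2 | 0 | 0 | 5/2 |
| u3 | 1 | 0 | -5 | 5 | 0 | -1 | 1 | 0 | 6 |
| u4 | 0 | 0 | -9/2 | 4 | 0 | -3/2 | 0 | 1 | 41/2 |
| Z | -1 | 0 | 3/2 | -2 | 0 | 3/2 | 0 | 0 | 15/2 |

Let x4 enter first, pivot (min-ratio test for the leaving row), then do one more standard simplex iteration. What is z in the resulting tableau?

57/5

Ratio test on column x4 — row 1: entry 0 ≤ 0; row 2: entry 0 ≤ 0; row 3: 6/5 = 6/5; row 4: (41/2)/4 = 41/8. Minimum is 6/5 at row 3 (u3 leaves); pivot element 5.
Pivot on row 3; the Z-row RHS becomes 15/2 − (-2)·(6/5) = 99/10.
Next entering variable (most negative Z-row entry -3/5): x1.
Ratio test on column x1 — row 1: 11/3 = 11/3; row 2: (5/2)/1 = 5/2; row 3: (6/5)/(1/5) = 6; row 4: entry -4/5 ≤ 0. Minimum is 5/2 at row 2 (x2 leaves); pivot element 1.
After the second pivot the Z-row RHS is 99/10 − (-3/5)·(5/2) = 57/5.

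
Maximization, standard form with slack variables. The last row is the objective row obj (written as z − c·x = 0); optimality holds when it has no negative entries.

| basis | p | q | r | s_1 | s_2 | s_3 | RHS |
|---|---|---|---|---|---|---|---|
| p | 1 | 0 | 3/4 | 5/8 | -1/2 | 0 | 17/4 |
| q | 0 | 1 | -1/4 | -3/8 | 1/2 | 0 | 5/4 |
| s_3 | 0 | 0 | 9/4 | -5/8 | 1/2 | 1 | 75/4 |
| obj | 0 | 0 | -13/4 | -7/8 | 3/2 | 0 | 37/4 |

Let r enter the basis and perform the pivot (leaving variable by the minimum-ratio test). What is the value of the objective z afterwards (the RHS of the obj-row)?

Ratio test on column r — row 1: (17/4)/(3/4) = 17/3; row 2: entry -1/4 ≤ 0; row 3: (75/4)/(9/4) = 25/3. Minimum is 17/3 at row 1 (p leaves); pivot element 3/4.
Pivot on row 1; the obj-row RHS becomes 37/4 − (-13/4)·(17/3) = 83/3.

83/3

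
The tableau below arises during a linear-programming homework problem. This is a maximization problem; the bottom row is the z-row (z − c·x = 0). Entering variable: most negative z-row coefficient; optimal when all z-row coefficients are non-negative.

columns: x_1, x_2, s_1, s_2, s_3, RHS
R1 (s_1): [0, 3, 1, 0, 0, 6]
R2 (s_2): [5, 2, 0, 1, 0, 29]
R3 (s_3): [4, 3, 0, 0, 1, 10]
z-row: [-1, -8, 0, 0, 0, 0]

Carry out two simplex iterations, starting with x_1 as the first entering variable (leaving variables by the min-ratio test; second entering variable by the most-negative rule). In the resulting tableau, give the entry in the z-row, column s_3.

1/4

Ratio test on column x_1 — row 1: entry 0 ≤ 0; row 2: 29/5 = 29/5; row 3: 10/4 = 5/2. Minimum is 5/2 at row 3 (s_3 leaves); pivot element 4.
Divide row 3 by 4; eliminate column x_1 from the other rows.
Second iteration: most negative z-row entry is -29/4 in column x_2, so x_2 enters.
Ratio test on column x_2 — row 1: 6/3 = 2; row 2: entry -7/4 ≤ 0; row 3: (5/2)/(3/4) = 10/3. Minimum is 2 at row 1 (s_1 leaves); pivot element 3.
Divide row 1 by 3; eliminate column x_2 from the other rows.
After both pivots, the entry at the z-row, column s_3 is 1/4.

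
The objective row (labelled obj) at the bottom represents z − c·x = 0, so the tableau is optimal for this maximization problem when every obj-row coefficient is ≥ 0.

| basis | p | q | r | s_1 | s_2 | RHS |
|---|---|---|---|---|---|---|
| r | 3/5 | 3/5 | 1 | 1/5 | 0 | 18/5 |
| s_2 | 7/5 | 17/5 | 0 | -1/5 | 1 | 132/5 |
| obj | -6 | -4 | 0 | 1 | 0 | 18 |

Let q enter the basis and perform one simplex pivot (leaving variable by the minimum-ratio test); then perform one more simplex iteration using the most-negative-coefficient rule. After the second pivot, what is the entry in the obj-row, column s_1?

3

Ratio test on column q — row 1: (18/5)/(3/5) = 6; row 2: (132/5)/(17/5) = 132/17. Minimum is 6 at row 1 (r leaves); pivot element 3/5.
Divide row 1 by 3/5; eliminate column q from the other rows.
Second iteration: most negative obj-row entry is -2 in column p, so p enters.
Ratio test on column p — row 1: 6/1 = 6; row 2: entry -2 ≤ 0. Minimum is 6 at row 1 (q leaves); pivot element 1.
Divide row 1 by 1; eliminate column p from the other rows.
After both pivots, the entry at the obj-row, column s_1 is 3.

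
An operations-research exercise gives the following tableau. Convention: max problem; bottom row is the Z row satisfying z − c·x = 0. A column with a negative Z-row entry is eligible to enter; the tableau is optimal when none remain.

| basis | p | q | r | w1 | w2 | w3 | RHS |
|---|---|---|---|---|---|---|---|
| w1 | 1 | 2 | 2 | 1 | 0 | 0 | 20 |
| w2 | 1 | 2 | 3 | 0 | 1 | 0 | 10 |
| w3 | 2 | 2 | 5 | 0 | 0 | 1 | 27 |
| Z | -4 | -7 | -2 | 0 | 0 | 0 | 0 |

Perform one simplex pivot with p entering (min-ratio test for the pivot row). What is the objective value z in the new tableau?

40

Ratio test on column p — row 1: 20/1 = 20; row 2: 10/1 = 10; row 3: 27/2 = 27/2. Minimum is 10 at row 2 (w2 leaves); pivot element 1.
Pivot on row 2; the Z-row RHS becomes 0 − (-4)·10 = 40.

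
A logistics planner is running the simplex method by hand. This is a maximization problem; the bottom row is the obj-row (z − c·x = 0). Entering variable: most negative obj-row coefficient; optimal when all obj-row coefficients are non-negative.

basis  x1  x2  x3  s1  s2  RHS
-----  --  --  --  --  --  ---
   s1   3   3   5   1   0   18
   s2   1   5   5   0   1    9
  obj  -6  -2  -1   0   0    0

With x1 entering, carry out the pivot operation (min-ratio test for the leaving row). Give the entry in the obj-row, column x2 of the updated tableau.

4

Ratio test on column x1 — row 1: 18/3 = 6; row 2: 9/1 = 9. Minimum is 6 at row 1 (s1 leaves); pivot element 3.
Divide row 1 by 3; eliminate column x1 from the other rows.
obj-row update in column x2: -2 − (-6)·1 = 4.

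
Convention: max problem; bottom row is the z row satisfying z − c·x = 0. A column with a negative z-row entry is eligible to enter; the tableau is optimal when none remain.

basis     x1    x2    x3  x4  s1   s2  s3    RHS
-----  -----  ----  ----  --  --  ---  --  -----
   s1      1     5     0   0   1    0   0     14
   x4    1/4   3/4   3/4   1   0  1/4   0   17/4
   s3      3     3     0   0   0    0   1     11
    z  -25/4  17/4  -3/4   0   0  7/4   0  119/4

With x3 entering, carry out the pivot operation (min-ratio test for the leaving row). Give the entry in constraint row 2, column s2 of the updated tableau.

1/3

Ratio test on column x3 — row 1: entry 0 ≤ 0; row 2: (17/4)/(3/4) = 17/3; row 3: entry 0 ≤ 0. Minimum is 17/3 at row 2 (x4 leaves); pivot element 3/4.
Divide row 2 by 3/4; eliminate column x3 from the other rows.
In the new row 2, the s2 entry is the old entry divided by the pivot: (1/4)/(3/4) = 1/3.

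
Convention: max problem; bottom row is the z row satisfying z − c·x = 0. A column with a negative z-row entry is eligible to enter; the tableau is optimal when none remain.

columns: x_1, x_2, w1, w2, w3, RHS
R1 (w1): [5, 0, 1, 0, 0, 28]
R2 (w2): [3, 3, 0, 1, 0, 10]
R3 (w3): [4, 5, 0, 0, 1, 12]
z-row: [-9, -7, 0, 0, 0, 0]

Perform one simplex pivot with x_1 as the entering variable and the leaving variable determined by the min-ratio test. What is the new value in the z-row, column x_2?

17/4

Ratio test on column x_1 — row 1: 28/5 = 28/5; row 2: 10/3 = 10/3; row 3: 12/4 = 3. Minimum is 3 at row 3 (w3 leaves); pivot element 4.
Divide row 3 by 4; eliminate column x_1 from the other rows.
z-row update in column x_2: -7 − (-9)·(5/4) = 17/4.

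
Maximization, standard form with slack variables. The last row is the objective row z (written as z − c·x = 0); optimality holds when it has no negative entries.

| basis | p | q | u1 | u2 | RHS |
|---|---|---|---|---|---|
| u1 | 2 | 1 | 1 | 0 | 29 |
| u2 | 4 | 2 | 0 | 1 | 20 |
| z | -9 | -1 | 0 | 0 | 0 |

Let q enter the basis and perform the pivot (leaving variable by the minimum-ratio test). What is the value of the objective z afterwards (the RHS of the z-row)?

Ratio test on column q — row 1: 29/1 = 29; row 2: 20/2 = 10. Minimum is 10 at row 2 (u2 leaves); pivot element 2.
Pivot on row 2; the z-row RHS becomes 0 − (-1)·10 = 10.

10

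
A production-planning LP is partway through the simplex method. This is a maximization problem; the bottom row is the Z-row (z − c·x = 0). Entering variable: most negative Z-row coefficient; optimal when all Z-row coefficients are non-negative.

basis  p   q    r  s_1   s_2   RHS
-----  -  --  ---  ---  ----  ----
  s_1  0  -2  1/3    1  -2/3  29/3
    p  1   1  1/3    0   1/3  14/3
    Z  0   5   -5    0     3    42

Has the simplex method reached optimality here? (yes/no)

The Z-row has a negative entry -5 in column r, so it is not optimal.

no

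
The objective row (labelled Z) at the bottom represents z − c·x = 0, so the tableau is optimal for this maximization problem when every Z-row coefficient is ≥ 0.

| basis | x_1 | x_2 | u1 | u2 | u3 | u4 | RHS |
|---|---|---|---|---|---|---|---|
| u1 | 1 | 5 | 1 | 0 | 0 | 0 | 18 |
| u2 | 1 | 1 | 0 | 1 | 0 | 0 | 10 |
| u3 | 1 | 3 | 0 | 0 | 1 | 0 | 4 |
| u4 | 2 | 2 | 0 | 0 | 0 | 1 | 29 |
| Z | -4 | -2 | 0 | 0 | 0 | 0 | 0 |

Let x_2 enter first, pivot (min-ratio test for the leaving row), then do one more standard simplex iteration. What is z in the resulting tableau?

Ratio test on column x_2 — row 1: 18/5 = 18/5; row 2: 10/1 = 10; row 3: 4/3 = 4/3; row 4: 29/2 = 29/2. Minimum is 4/3 at row 3 (u3 leaves); pivot element 3.
Pivot on row 3; the Z-row RHS becomes 0 − (-2)·(4/3) = 8/3.
Next entering variable (most negative Z-row entry -10/3): x_1.
Ratio test on column x_1 — row 1: entry -2/3 ≤ 0; row 2: (26/3)/(2/3) = 13; row 3: (4/3)/(1/3) = 4; row 4: (79/3)/(4/3) = 79/4. Minimum is 4 at row 3 (x_2 leaves); pivot element 1/3.
After the second pivot the Z-row RHS is 8/3 − (-10/3)·4 = 16.

16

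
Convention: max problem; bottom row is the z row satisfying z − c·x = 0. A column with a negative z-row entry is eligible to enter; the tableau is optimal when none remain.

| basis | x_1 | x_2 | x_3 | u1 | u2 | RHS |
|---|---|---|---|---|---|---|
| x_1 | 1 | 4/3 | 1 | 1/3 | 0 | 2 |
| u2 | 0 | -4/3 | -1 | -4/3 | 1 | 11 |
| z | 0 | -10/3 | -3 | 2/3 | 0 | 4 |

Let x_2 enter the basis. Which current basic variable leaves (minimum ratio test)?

x_1

Column x_2 entries and ratios — x_1: 2/(4/3) = 3/2; u2: -4/3 ≤ 0, skip.
Smallest ratio is 3/2 in the row of x_1, so x_1 leaves.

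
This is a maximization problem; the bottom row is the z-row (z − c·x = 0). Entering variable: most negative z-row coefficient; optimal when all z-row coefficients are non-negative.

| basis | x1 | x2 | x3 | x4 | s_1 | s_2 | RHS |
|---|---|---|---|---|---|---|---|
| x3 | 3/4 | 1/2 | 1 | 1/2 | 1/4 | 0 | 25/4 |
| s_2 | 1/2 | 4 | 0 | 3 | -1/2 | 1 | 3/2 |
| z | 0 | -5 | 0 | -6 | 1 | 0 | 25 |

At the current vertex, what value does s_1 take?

0

s_1 is not in the basis, so in the current basic feasible solution s_1 = 0.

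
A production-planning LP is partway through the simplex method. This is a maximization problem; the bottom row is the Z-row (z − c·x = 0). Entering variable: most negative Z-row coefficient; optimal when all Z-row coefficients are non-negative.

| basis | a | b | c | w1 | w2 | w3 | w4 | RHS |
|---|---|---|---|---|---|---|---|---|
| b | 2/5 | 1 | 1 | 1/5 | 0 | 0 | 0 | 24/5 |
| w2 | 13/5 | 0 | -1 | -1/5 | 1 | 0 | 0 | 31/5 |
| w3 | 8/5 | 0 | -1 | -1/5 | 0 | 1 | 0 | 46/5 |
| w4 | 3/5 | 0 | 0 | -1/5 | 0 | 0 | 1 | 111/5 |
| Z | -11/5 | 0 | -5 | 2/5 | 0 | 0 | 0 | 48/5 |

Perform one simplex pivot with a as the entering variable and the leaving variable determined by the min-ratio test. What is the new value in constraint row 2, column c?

Ratio test on column a — row 1: (24/5)/(2/5) = 12; row 2: (31/5)/(13/5) = 31/13; row 3: (46/5)/(8/5) = 23/4; row 4: (111/5)/(3/5) = 37. Minimum is 31/13 at row 2 (w2 leaves); pivot element 13/5.
Divide row 2 by 13/5; eliminate column a from the other rows.
In the new row 2, the c entry is the old entry divided by the pivot: (-1)/(13/5) = -5/13.

-5/13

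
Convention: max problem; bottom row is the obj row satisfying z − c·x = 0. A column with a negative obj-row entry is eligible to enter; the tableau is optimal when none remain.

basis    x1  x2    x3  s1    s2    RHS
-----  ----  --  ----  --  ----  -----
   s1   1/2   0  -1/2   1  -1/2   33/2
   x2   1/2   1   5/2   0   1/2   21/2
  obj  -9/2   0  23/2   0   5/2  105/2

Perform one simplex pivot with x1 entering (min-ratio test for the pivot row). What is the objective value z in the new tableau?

147

Ratio test on column x1 — row 1: (33/2)/(1/2) = 33; row 2: (21/2)/(1/2) = 21. Minimum is 21 at row 2 (x2 leaves); pivot element 1/2.
Pivot on row 2; the obj-row RHS becomes 105/2 − (-9/2)·21 = 147.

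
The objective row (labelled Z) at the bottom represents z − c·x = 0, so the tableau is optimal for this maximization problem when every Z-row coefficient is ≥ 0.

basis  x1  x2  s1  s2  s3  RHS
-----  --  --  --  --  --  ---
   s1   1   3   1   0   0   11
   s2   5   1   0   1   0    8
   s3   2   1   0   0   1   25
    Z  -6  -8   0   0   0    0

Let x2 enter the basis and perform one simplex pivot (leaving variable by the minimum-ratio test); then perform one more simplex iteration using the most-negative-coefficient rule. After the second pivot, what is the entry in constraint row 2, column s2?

3/14

Ratio test on column x2 — row 1: 11/3 = 11/3; row 2: 8/1 = 8; row 3: 25/1 = 25. Minimum is 11/3 at row 1 (s1 leaves); pivot element 3.
Divide row 1 by 3; eliminate column x2 from the other rows.
Second iteration: most negative Z-row entry is -10/3 in column x1, so x1 enters.
Ratio test on column x1 — row 1: (11/3)/(1/3) = 11; row 2: (13/3)/(14/3) = 13/14; row 3: (64/3)/(5/3) = 64/5. Minimum is 13/14 at row 2 (s2 leaves); pivot element 14/3.
Divide row 2 by 14/3; eliminate column x1 from the other rows.
After both pivots, the entry at constraint row 2, column s2 is 3/14.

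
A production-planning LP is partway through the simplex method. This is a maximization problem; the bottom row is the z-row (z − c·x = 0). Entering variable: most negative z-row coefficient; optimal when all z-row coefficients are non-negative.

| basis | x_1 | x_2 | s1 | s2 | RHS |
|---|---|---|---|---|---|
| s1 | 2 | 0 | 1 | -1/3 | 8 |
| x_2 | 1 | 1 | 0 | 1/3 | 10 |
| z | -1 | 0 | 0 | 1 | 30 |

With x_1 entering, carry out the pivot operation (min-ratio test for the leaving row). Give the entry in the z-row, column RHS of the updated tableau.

34

Ratio test on column x_1 — row 1: 8/2 = 4; row 2: 10/1 = 10. Minimum is 4 at row 1 (s1 leaves); pivot element 2.
Divide row 1 by 2; eliminate column x_1 from the other rows.
z-row update in column RHS: 30 − (-1)·4 = 34.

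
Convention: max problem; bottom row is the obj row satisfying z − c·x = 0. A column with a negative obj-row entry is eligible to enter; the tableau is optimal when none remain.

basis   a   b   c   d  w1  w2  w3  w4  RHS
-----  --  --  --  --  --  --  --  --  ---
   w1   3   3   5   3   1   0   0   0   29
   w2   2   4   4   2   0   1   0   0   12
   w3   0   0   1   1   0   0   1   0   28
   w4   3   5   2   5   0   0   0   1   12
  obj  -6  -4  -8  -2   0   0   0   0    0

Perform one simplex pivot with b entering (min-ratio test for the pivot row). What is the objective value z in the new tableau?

48/5

Ratio test on column b — row 1: 29/3 = 29/3; row 2: 12/4 = 3; row 3: entry 0 ≤ 0; row 4: 12/5 = 12/5. Minimum is 12/5 at row 4 (w4 leaves); pivot element 5.
Pivot on row 4; the obj-row RHS becomes 0 − (-4)·(12/5) = 48/5.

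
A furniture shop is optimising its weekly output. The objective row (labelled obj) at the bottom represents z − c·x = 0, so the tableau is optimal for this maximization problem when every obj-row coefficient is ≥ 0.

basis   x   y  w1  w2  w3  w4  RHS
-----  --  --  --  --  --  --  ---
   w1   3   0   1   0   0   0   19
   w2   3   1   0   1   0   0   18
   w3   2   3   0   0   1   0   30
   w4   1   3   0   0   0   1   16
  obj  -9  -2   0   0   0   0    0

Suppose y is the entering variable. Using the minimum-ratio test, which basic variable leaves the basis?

w4

Column y entries and ratios — w1: 0 ≤ 0, skip; w2: 18/1 = 18; w3: 30/3 = 10; w4: 16/3 = 16/3.
Smallest ratio is 16/3 in the row of w4, so w4 leaves.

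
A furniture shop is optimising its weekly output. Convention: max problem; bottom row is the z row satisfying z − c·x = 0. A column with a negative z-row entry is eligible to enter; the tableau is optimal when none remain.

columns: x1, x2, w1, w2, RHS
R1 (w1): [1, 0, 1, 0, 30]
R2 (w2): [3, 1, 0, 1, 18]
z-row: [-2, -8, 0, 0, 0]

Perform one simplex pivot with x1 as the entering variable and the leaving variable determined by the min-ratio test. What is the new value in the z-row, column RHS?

Ratio test on column x1 — row 1: 30/1 = 30; row 2: 18/3 = 6. Minimum is 6 at row 2 (w2 leaves); pivot element 3.
Divide row 2 by 3; eliminate column x1 from the other rows.
z-row update in column RHS: 0 − (-2)·6 = 12.

12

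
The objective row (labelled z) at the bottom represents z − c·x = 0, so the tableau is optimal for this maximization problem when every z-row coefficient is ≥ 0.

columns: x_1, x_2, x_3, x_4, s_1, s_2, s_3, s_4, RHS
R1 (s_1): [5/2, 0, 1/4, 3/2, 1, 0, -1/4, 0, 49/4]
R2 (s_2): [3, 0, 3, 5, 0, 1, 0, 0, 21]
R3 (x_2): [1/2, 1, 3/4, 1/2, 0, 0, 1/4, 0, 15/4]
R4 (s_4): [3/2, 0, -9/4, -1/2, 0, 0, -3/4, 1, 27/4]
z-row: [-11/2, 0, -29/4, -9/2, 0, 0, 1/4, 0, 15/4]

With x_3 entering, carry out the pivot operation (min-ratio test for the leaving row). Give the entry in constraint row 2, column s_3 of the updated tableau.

-1

Ratio test on column x_3 — row 1: (49/4)/(1/4) = 49; row 2: 21/3 = 7; row 3: (15/4)/(3/4) = 5; row 4: entry -9/4 ≤ 0. Minimum is 5 at row 3 (x_2 leaves); pivot element 3/4.
Divide row 3 by 3/4; eliminate column x_3 from the other rows.
Row 2 update in column s_3: 0 − 3·(1/3) = -1.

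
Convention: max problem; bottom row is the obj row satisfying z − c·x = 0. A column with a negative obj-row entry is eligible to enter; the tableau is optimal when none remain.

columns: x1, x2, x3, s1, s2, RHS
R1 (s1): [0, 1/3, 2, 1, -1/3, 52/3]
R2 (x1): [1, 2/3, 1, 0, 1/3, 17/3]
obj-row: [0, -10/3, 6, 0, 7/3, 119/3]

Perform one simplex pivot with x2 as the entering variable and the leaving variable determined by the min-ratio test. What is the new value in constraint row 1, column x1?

-1/2

Ratio test on column x2 — row 1: (52/3)/(1/3) = 52; row 2: (17/3)/(2/3) = 17/2. Minimum is 17/2 at row 2 (x1 leaves); pivot element 2/3.
Divide row 2 by 2/3; eliminate column x2 from the other rows.
Row 1 update in column x1: 0 − (1/3)·(3/2) = -1/2.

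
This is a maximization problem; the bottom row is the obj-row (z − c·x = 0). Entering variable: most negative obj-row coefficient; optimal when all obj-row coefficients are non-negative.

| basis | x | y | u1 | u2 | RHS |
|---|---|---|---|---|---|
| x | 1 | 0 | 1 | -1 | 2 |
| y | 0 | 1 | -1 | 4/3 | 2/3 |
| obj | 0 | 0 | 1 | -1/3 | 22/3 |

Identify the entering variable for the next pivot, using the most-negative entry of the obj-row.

u2

Negative obj-row entries: u2: -1/3.
The most negative is -1/3 in column u2, so u2 enters.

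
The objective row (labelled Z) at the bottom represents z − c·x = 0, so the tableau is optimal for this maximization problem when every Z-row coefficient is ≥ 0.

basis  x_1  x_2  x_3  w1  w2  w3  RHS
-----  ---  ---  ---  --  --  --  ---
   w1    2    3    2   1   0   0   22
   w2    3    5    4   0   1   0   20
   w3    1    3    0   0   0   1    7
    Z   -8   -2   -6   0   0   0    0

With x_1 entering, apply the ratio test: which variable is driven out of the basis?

Column x_1 entries and ratios — w1: 22/2 = 11; w2: 20/3 = 20/3; w3: 7/1 = 7.
Smallest ratio is 20/3 in the row of w2, so w2 leaves.

w2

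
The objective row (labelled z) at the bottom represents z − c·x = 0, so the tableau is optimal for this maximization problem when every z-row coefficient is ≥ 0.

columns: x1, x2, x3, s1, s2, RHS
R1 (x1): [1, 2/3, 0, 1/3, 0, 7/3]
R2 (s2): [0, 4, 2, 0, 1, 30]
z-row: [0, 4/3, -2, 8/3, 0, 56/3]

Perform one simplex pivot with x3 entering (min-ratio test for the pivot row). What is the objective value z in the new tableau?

Ratio test on column x3 — row 1: entry 0 ≤ 0; row 2: 30/2 = 15. Minimum is 15 at row 2 (s2 leaves); pivot element 2.
Pivot on row 2; the z-row RHS becomes 56/3 − (-2)·15 = 146/3.

146/3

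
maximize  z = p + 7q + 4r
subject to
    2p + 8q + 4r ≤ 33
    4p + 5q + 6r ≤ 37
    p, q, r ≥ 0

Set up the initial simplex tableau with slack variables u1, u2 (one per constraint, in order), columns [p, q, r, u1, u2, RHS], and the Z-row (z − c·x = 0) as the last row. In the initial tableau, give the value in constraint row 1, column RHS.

The RHS of constraint 1 is b_1 = 33.

33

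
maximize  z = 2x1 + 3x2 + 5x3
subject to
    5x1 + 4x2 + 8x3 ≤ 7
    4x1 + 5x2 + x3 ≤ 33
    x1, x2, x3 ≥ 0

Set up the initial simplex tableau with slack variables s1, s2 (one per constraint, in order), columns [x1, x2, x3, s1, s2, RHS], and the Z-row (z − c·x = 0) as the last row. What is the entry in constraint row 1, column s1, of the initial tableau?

Slack s1 belongs to constraint 1; its column is the unit vector e_1, so the entry in row 1 is 1.

1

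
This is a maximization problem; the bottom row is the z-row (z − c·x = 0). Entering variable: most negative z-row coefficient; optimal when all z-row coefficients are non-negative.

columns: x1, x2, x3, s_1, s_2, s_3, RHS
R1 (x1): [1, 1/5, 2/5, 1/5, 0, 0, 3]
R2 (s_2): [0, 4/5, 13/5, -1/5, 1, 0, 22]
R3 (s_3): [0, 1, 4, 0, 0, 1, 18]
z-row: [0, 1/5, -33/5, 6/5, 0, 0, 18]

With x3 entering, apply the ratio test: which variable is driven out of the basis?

s_3

Column x3 entries and ratios — x1: 3/(2/5) = 15/2; s_2: 22/(13/5) = 110/13; s_3: 18/4 = 9/2.
Smallest ratio is 9/2 in the row of s_3, so s_3 leaves.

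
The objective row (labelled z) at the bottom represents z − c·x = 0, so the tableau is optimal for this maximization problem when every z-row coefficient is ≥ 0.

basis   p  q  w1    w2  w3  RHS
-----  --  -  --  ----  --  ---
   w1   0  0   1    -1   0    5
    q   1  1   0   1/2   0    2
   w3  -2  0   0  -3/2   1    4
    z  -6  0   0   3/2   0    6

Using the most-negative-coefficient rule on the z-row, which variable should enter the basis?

Negative z-row entries: p: -6.
The most negative is -6 in column p, so p enters.

p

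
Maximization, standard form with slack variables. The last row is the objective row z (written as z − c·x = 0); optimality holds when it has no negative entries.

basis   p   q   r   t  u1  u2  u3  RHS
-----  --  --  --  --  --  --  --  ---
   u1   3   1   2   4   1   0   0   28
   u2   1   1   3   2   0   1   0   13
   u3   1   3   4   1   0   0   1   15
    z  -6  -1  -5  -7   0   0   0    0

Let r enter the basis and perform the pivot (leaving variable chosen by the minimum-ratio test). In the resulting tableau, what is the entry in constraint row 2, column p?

Ratio test on column r — row 1: 28/2 = 14; row 2: 13/3 = 13/3; row 3: 15/4 = 15/4. Minimum is 15/4 at row 3 (u3 leaves); pivot element 4.
Divide row 3 by 4; eliminate column r from the other rows.
Row 2 update in column p: 1 − 3·(1/4) = 1/4.

1/4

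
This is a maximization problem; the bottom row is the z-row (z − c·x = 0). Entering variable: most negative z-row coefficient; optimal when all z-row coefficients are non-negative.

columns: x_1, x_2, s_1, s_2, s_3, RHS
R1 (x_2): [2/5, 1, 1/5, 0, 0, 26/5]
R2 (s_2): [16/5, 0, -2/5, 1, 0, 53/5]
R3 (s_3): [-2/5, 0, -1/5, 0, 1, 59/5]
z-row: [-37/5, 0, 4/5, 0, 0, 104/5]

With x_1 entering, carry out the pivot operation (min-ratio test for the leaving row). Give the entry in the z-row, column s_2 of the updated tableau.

Ratio test on column x_1 — row 1: (26/5)/(2/5) = 13; row 2: (53/5)/(16/5) = 53/16; row 3: entry -2/5 ≤ 0. Minimum is 53/16 at row 2 (s_2 leaves); pivot element 16/5.
Divide row 2 by 16/5; eliminate column x_1 from the other rows.
z-row update in column s_2: 0 − (-37/5)·(5/16) = 37/16.

37/16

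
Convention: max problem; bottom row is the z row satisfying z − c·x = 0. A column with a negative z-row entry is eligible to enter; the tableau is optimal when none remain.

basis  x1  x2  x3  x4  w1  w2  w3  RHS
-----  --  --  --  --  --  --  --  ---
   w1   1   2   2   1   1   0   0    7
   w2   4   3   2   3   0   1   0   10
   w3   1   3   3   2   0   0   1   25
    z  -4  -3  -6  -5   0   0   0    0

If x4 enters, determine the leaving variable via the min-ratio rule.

w2

Column x4 entries and ratios — w1: 7/1 = 7; w2: 10/3 = 10/3; w3: 25/2 = 25/2.
Smallest ratio is 10/3 in the row of w2, so w2 leaves.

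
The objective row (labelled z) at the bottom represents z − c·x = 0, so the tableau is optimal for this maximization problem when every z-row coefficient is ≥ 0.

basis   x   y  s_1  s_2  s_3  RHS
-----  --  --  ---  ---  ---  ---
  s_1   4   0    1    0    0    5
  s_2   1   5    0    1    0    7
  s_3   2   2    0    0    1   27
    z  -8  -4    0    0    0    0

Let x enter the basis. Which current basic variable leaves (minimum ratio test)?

Column x entries and ratios — s_1: 5/4 = 5/4; s_2: 7/1 = 7; s_3: 27/2 = 27/2.
Smallest ratio is 5/4 in the row of s_1, so s_1 leaves.

s_1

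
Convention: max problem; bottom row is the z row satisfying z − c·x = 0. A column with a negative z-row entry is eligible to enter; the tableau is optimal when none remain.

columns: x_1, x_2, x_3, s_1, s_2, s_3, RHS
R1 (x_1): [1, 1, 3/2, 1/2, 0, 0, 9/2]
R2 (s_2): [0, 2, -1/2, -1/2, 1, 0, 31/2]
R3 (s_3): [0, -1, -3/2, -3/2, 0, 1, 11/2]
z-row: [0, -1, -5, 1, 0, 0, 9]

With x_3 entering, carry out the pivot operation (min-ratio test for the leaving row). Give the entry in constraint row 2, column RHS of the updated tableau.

Ratio test on column x_3 — row 1: (9/2)/(3/2) = 3; row 2: entry -1/2 ≤ 0; row 3: entry -3/2 ≤ 0. Minimum is 3 at row 1 (x_1 leaves); pivot element 3/2.
Divide row 1 by 3/2; eliminate column x_3 from the other rows.
Row 2 update in column RHS: 31/2 − (-1/2)·3 = 17.

17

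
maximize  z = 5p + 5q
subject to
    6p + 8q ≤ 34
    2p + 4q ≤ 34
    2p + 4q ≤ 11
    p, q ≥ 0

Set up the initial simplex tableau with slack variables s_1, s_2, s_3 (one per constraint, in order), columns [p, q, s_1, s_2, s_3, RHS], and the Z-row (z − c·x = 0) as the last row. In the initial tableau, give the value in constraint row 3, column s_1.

Slack s_1 belongs to constraint 1; its column is the unit vector e_1, so the entry in row 3 is 0.

0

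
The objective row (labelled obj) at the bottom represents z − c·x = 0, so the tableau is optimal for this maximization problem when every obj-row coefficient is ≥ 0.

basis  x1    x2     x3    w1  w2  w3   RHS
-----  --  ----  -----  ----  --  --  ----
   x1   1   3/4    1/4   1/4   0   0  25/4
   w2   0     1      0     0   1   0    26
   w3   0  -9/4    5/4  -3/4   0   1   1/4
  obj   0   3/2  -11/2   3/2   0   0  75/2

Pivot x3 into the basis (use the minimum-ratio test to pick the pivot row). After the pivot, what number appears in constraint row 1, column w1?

Ratio test on column x3 — row 1: (25/4)/(1/4) = 25; row 2: entry 0 ≤ 0; row 3: (1/4)/(5/4) = 1/5. Minimum is 1/5 at row 3 (w3 leaves); pivot element 5/4.
Divide row 3 by 5/4; eliminate column x3 from the other rows.
Row 1 update in column w1: 1/4 − (1/4)·(-3/5) = 2/5.

2/5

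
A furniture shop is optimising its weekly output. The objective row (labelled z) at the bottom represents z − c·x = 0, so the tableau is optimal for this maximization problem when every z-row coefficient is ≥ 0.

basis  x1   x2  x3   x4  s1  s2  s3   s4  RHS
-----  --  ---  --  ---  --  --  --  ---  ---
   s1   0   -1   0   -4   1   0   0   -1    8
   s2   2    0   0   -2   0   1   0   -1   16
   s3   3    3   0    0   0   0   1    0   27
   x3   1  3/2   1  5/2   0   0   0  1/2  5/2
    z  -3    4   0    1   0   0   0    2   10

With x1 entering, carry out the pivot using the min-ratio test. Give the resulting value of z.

Ratio test on column x1 — row 1: entry 0 ≤ 0; row 2: 16/2 = 8; row 3: 27/3 = 9; row 4: (5/2)/1 = 5/2. Minimum is 5/2 at row 4 (x3 leaves); pivot element 1.
Pivot on row 4; the z-row RHS becomes 10 − (-3)·(5/2) = 35/2.

35/2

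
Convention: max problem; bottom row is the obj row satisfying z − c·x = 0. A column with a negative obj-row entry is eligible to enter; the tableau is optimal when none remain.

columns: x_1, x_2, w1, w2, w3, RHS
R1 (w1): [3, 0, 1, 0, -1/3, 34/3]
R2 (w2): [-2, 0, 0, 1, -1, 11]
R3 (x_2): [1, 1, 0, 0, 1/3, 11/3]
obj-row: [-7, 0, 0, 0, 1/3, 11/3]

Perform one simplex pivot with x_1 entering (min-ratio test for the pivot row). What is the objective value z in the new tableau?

88/3

Ratio test on column x_1 — row 1: (34/3)/3 = 34/9; row 2: entry -2 ≤ 0; row 3: (11/3)/1 = 11/3. Minimum is 11/3 at row 3 (x_2 leaves); pivot element 1.
Pivot on row 3; the obj-row RHS becomes 11/3 − (-7)·(11/3) = 88/3.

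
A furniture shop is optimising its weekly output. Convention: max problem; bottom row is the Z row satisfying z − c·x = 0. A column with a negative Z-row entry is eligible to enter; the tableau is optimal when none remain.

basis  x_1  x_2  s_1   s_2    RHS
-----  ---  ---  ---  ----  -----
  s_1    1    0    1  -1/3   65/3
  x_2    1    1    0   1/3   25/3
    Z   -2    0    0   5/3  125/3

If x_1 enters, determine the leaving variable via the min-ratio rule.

Column x_1 entries and ratios — s_1: (65/3)/1 = 65/3; x_2: (25/3)/1 = 25/3.
Smallest ratio is 25/3 in the row of x_2, so x_2 leaves.

x_2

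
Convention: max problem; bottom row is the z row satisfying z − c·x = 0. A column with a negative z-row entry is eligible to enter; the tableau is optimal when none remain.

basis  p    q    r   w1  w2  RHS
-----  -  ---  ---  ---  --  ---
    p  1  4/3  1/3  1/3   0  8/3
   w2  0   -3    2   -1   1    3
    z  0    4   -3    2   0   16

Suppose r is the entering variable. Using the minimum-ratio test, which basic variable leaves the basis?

Column r entries and ratios — p: (8/3)/(1/3) = 8; w2: 3/2 = 3/2.
Smallest ratio is 3/2 in the row of w2, so w2 leaves.

w2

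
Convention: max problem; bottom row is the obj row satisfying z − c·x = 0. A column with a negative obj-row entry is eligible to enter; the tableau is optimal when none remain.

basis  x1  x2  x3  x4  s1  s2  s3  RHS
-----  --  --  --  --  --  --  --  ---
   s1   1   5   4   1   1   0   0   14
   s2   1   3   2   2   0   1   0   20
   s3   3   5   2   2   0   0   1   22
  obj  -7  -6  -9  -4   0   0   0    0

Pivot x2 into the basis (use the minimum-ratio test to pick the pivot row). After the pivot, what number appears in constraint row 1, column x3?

Ratio test on column x2 — row 1: 14/5 = 14/5; row 2: 20/3 = 20/3; row 3: 22/5 = 22/5. Minimum is 14/5 at row 1 (s1 leaves); pivot element 5.
Divide row 1 by 5; eliminate column x2 from the other rows.
In the new row 1, the x3 entry is the old entry divided by the pivot: 4/5 = 4/5.

4/5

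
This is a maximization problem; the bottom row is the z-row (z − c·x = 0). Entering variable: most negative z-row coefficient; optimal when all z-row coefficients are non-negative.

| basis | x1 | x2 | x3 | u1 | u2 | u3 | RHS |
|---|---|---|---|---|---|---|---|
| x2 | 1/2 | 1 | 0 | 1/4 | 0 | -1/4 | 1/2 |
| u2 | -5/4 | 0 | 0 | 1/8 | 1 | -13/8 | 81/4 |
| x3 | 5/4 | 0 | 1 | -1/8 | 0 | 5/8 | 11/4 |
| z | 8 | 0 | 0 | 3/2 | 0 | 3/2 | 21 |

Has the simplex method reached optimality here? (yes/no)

Every z-row coefficient is ≥ 0, so the tableau is optimal.

yes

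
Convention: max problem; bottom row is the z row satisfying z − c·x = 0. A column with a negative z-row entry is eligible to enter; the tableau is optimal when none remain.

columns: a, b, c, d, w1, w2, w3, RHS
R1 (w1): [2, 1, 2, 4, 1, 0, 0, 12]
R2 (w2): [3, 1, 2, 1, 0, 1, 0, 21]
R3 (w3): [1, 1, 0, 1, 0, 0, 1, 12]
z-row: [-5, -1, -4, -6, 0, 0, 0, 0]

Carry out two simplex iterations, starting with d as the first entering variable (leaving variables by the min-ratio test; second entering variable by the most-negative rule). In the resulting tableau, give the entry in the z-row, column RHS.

Ratio test on column d — row 1: 12/4 = 3; row 2: 21/1 = 21; row 3: 12/1 = 12. Minimum is 3 at row 1 (w1 leaves); pivot element 4.
Divide row 1 by 4; eliminate column d from the other rows.
Second iteration: most negative z-row entry is -2 in column a, so a enters.
Ratio test on column a — row 1: 3/(1/2) = 6; row 2: 18/(5/2) = 36/5; row 3: 9/(1/2) = 18. Minimum is 6 at row 1 (d leaves); pivot element 1/2.
Divide row 1 by 1/2; eliminate column a from the other rows.
After both pivots, the entry at the z-row, column RHS is 30.

30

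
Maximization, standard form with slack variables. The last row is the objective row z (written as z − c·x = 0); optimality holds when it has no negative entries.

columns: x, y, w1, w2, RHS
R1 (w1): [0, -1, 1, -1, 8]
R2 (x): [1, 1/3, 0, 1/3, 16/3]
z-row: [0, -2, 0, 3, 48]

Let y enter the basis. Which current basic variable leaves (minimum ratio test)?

Column y entries and ratios — w1: -1 ≤ 0, skip; x: (16/3)/(1/3) = 16.
Smallest ratio is 16 in the row of x, so x leaves.

x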